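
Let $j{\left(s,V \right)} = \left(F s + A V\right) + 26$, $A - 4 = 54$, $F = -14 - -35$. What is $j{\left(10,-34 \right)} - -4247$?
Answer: $2511$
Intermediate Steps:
$F = 21$ ($F = -14 + 35 = 21$)
$A = 58$ ($A = 4 + 54 = 58$)
$j{\left(s,V \right)} = 26 + 21 s + 58 V$ ($j{\left(s,V \right)} = \left(21 s + 58 V\right) + 26 = 26 + 21 s + 58 V$)
$j{\left(10,-34 \right)} - -4247 = \left(26 + 21 \cdot 10 + 58 \left(-34\right)\right) - -4247 = \left(26 + 210 - 1972\right) + 4247 = -1736 + 4247 = 2511$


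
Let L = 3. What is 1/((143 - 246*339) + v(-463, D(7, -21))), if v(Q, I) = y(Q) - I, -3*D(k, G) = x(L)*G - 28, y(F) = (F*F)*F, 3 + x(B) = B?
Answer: -3/298008322 ≈ -1.0067e-8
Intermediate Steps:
x(B) = -3 + B
y(F) = F**3 (y(F) = F**2*F = F**3)
D(k, G) = 28/3 (D(k, G) = -((-3 + 3)*G - 28)/3 = -(0*G - 28)/3 = -(0 - 28)/3 = -1/3*(-28) = 28/3)
v(Q, I) = Q**3 - I
1/((143 - 246*339) + v(-463, D(7, -21))) = 1/((143 - 246*339) + ((-463)**3 - 1*28/3)) = 1/((143 - 83394) + (-99252847 - 28/3)) = 1/(-83251 - 297758569/3) = 1/(-298008322/3) = -3/298008322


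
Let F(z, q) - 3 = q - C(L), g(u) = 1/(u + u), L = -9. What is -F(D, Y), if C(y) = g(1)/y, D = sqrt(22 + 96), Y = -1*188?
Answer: 3329/18 ≈ 184.94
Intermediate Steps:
Y = -188
g(u) = 1/(2*u)
D = sqrt(118) ≈ 10.863
C(y) = 1/(2*y) (C(y) = ((1/2)/1)/y = ((1/2)*1)/y = 1/(2*y))
F(z, q) = 55/18 + q (F(z, q) = 3 + (q - 1/(2*(-9))) = 3 + (q - (-1)/(2*9)) = 3 + (q - 1*(-1/18)) = 3 + (q + 1/18) = 3 + (1/18 + q) = 55/18 + q)
-F(D, Y) = -(55/18 - 188) = -1*(-3329/18) = 3329/18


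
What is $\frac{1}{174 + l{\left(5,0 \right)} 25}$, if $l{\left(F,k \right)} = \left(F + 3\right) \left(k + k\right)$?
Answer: $\frac{1}{174} \approx 0.0057471$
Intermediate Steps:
$l{\left(F,k \right)} = 2 k \left(3 + F\right)$ ($l{\left(F,k \right)} = \left(3 + F\right) 2 k = 2 k \left(3 + F\right)$)
$\frac{1}{174 + l{\left(5,0 \right)} 25} = \frac{1}{174 + 2 \cdot 0 \left(3 + 5\right) 25} = \frac{1}{174 + 2 \cdot 0 \cdot 8 \cdot 25} = \frac{1}{174 + 0 \cdot 25} = \frac{1}{174 + 0} = \frac{1}{174}$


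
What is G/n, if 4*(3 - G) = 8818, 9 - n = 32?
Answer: 4403/46 ≈ 95.717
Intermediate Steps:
n = -23 (n = 9 - 1*32 = 9 - 32 = -23)
G = -4403/2 (G = 3 - ¼*8818 = 3 - 4409/2 = -4403/2 ≈ -2201.5)
G/n = -4403/2/(-23) = -4403/2*(-1/23) = 4403/46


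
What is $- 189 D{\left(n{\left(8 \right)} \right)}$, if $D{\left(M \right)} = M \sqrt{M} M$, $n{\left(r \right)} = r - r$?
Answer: $0$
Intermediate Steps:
$n{\left(r \right)} = 0$
$D{\left(M \right)} = M^{\frac{5}{2}}$ ($D{\left(M \right)} = M^{\frac{3}{2}} M = M^{\frac{5}{2}}$)
$- 189 D{\left(n{\left(8 \right)} \right)} = - 189 \cdot 0^{\frac{5}{2}} = \left(-189\right) 0 = 0$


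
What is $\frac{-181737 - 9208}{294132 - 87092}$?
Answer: $- \frac{38189}{41408} \approx -0.92226$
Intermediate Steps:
$\frac{-181737 - 9208}{294132 - 87092} = - \frac{190945}{207040} = \left(-190945\right) \frac{1}{207040} = - \frac{38189}{41408}$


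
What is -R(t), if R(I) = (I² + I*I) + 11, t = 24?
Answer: -1163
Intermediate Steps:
R(I) = 11 + 2*I² (R(I) = (I² + I²) + 11 = 2*I² + 11 = 11 + 2*I²)
-R(t) = -(11 + 2*24²) = -(11 + 2*576) = -(11 + 1152) = -1*1163 = -1163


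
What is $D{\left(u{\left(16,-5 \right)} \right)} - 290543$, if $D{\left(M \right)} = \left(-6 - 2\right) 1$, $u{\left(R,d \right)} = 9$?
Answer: $-290551$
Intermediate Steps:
$D{\left(M \right)} = -8$ ($D{\left(M \right)} = \left(-8\right) 1 = -8$)
$D{\left(u{\left(16,-5 \right)} \right)} - 290543 = -8 - 290543 = -290551$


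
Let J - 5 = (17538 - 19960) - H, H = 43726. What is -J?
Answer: 46143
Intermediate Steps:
J = -46143 (J = 5 + ((17538 - 19960) - 1*43726) = 5 + (-2422 - 43726) = 5 - 46148 = -46143)
-J = -1*(-46143) = 46143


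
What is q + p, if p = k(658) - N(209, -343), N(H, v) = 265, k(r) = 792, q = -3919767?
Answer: -3919240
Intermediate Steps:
p = 527 (p = 792 - 1*265 = 792 - 265 = 527)
q + p = -3919767 + 527 = -3919240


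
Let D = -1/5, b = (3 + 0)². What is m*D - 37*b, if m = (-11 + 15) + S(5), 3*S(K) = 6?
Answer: -1671/5 ≈ -334.20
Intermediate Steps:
S(K) = 2 (S(K) = (⅓)*6 = 2)
b = 9 (b = 3² = 9)
D = -⅕ (D = -1*⅕ = -⅕ ≈ -0.20000)
m = 6 (m = (-11 + 15) + 2 = 4 + 2 = 6)
m*D - 37*b = 6*(-⅕) - 37*9 = -6/5 - 333 = -1671/5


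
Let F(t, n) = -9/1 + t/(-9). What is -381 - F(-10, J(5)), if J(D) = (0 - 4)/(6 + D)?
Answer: -3358/9 ≈ -373.11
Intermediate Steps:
J(D) = -4/(6 + D)
F(t, n) = -9 - t/9 (F(t, n) = -9*1 + t*(-⅑) = -9 - t/9)
-381 - F(-10, J(5)) = -381 - (-9 - ⅑*(-10)) = -381 - (-9 + 10/9) = -381 - 1*(-71/9) = -381 + 71/9 = -3358/9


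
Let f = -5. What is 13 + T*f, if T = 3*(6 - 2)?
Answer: -47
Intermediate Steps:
T = 12 (T = 3*4 = 12)
13 + T*f = 13 + 12*(-5) = 13 - 60 = -47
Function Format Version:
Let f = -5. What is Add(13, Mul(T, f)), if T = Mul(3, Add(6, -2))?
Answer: -47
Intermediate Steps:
T = 12 (T = Mul(3, 4) = 12)
Add(13, Mul(T, f)) = Add(13, Mul(12, -5)) = Add(13, -60) = -47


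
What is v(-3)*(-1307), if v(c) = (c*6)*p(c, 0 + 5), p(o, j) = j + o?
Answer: 47052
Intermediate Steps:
v(c) = 6*c*(5 + c) (v(c) = (c*6)*((0 + 5) + c) = (6*c)*(5 + c) = 6*c*(5 + c))
v(-3)*(-1307) = (6*(-3)*(5 - 3))*(-1307) = (6*(-3)*2)*(-1307) = -36*(-1307) = 47052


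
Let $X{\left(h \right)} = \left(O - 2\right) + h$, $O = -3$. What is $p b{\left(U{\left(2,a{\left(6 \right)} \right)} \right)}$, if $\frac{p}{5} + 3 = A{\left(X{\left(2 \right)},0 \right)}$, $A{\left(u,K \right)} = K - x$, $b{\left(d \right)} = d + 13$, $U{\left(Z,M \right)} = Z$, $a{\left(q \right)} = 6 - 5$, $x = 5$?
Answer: $-600$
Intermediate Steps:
$a{\left(q \right)} = 1$ ($a{\left(q \right)} = 6 - 5 = 1$)
$b{\left(d \right)} = 13 + d$
$X{\left(h \right)} = -5 + h$ ($X{\left(h \right)} = \left(-3 - 2\right) + h = -5 + h$)
$A{\left(u,K \right)} = -5 + K$ ($A{\left(u,K \right)} = K - 5 = -5 + K$)
$p = -40$ ($p = -15 + 5 \left(-5 + 0\right) = -15 + 5 \left(-5\right) = -15 - 25 = -40$)
$p b{\left(U{\left(2,a{\left(6 \right)} \right)} \right)} = - 40 \left(13 + 2\right) = \left(-40\right) 15 = -600$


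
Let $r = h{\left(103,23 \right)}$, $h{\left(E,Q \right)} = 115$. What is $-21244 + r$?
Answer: $-21129$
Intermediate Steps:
$r = 115$
$-21244 + r = -21244 + 115 = -21129$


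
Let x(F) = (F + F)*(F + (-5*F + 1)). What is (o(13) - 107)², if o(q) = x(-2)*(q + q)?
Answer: 1087849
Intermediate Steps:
x(F) = 2*F*(1 - 4*F) (x(F) = (2*F)*(F + (1 - 5*F)) = (2*F)*(1 - 4*F) = 2*F*(1 - 4*F))
o(q) = -72*q (o(q) = (2*(-2)*(1 - 4*(-2)))*(q + q) = (2*(-2)*(1 + 8))*(2*q) = (2*(-2)*9)*(2*q) = -72*q)
(o(13) - 107)² = (-72*13 - 107)² = (-936 - 107)² = (-1043)² = 1087849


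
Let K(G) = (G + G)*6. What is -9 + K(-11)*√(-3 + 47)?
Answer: -9 - 264*√11 ≈ -884.59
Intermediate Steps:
K(G) = 12*G (K(G) = (2*G)*6 = 12*G)
-9 + K(-11)*√(-3 + 47) = -9 + (12*(-11))*√(-3 + 47) = -9 - 264*√11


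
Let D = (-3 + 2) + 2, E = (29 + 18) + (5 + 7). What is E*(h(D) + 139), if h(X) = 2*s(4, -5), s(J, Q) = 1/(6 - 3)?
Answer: 24721/3 ≈ 8240.3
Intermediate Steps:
s(J, Q) = 1/3
E = 59 (E = 47 + 12 = 59)
D = 1 (D = -1 + 2 = 1)
h(X) = 2/3 (h(X) = 2*(1/3) = 2/3)
E*(h(D) + 139) = 59*(2/3 + 139) = 59*(419/3) = 24721/3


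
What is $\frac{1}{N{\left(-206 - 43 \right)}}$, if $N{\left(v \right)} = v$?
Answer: $- \frac{1}{249} \approx -0.0040161$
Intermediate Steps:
$\frac{1}{N{\left(-206 - 43 \right)}} = \frac{1}{-206 - 43} = \frac{1}{-249} = - \frac{1}{249}$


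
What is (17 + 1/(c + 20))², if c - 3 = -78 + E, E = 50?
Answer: 7056/25 ≈ 282.24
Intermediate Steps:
c = -25 (c = 3 + (-78 + 50) = 3 - 28 = -25)
(17 + 1/(c + 20))² = (17 + 1/(-25 + 20))² = (17 + 1/(-5))² = (17 - ⅕)² = (84/5)² = 7056/25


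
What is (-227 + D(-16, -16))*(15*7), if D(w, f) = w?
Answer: -25515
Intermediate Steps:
(-227 + D(-16, -16))*(15*7) = (-227 - 16)*(15*7) = -243*105 = -25515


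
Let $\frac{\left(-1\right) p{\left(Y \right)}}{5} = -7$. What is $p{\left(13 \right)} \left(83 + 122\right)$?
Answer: $7175$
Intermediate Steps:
$p{\left(Y \right)} = 35$ ($p{\left(Y \right)} = \left(-5\right) \left(-7\right) = 35$)
$p{\left(13 \right)} \left(83 + 122\right) = 35 \left(83 + 122\right) = 35 \cdot 205 = 7175$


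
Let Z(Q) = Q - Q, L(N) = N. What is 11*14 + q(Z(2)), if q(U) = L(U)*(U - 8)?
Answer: 154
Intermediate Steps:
Z(Q) = 0
q(U) = U*(-8 + U) (q(U) = U*(U - 8) = U*(-8 + U))
11*14 + q(Z(2)) = 11*14 + 0*(-8 + 0) = 154 + 0*(-8) = 154 + 0 = 154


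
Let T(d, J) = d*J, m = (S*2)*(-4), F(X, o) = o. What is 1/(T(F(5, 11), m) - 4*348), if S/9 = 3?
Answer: -1/3768 ≈ -0.00026539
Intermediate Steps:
S = 27 (S = 9*3 = 27)
m = -216 (m = (27*2)*(-4) = 54*(-4) = -216)
T(d, J) = J*d
1/(T(F(5, 11), m) - 4*348) = 1/(-216*11 - 4*348) = 1/(-2376 - 1392) = 1/(-3768) = -1/3768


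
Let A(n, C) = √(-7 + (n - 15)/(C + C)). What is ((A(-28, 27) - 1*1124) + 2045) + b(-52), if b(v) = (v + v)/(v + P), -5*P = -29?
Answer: 213271/231 + I*√2526/18 ≈ 923.25 + 2.7922*I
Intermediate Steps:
P = 29/5 (P = -⅕*(-29) = 29/5 ≈ 5.8000)
b(v) = 2*v/(29/5 + v) (b(v) = (v + v)/(v + 29/5) = (2*v)/(29/5 + v) = 2*v/(29/5 + v))
A(n, C) = √(-7 + (-15 + n)/(2*C)) (A(n, C) = √(-7 + (-15 + n)/((2*C))) = √(-7 + (-15 + n)*(1/(2*C))) = √(-7 + (-15 + n)/(2*C)))
((A(-28, 27) - 1*1124) + 2045) + b(-52) = ((√2*√((-15 - 28 - 14*27)/27)/2 - 1*1124) + 2045) + 10*(-52)/(29 + 5*(-52)) = ((√2*√((-15 - 28 - 378)/27)/2 - 1124) + 2045) + 10*(-52)/(29 - 260) = ((√2*√((1/27)*(-421))/2 - 1124) + 2045) + 10*(-52)/(-231) = ((√2*√(-421/27)/2 - 1124) + 2045) + 10*(-52)*(-1/231) = ((√2*(I*√1263/9)/2 - 1124) + 2045) + 520/231 = ((I*√2526/18 - 1124) + 2045) + 520/231 = ((-1124 + I*√2526/18) + 2045) + 520/231 = (921 + I*√2526/18) + 520/231 = 213271/231 + I*√2526/18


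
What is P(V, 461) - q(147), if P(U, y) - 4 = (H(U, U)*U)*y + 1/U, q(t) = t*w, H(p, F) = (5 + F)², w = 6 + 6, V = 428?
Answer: 15833037320657/428 ≈ 3.6993e+10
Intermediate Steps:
w = 12
q(t) = 12*t (q(t) = t*12 = 12*t)
P(U, y) = 4 + 1/U + U*y*(5 + U)² (P(U, y) = 4 + (((5 + U)²*U)*y + 1/U) = 4 + ((U*(5 + U)²)*y + 1/U) = 4 + (U*y*(5 + U)² + 1/U) = 4 + (1/U + U*y*(5 + U)²) = 4 + 1/U + U*y*(5 + U)²)
P(V, 461) - q(147) = (4 + 1/428 + 428*461*(5 + 428)²) - 12*147 = (4 + 1/428 + 428*461*433²) - 1*1764 = (4 + 1/428 + 428*461*187489) - 1764 = (4 + 1/428 + 36993079612) - 1764 = 15833038075649/428 - 1764 = 15833037320657/428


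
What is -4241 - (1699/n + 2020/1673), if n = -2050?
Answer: -14546444223/3429650 ≈ -4241.4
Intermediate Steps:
-4241 - (1699/n + 2020/1673) = -4241 - (1699/(-2050) + 2020/1673) = -4241 - (1699*(-1/2050) + 2020*(1/1673)) = -4241 - (-1699/2050 + 2020/1673) = -4241 - 1*1298573/3429650 = -4241 - 1298573/3429650 = -14546444223/3429650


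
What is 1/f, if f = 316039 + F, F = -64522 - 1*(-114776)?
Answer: 1/366293 ≈ 2.7301e-6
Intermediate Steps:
F = 50254 (F = -64522 + 114776 = 50254)
f = 366293 (f = 316039 + 50254 = 366293)
1/f = 1/366293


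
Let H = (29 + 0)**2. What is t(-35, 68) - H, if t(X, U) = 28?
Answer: -813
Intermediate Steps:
H = 841 (H = 29**2 = 841)
t(-35, 68) - H = 28 - 1*841 = 28 - 841 = -813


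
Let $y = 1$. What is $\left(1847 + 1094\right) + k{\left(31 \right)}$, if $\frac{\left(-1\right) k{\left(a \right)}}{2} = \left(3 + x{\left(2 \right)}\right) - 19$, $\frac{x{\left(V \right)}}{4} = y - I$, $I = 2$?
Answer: $2981$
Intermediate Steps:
$x{\left(V \right)} = -4$ ($x{\left(V \right)} = 4 \left(1 - 2\right) = 4 \left(-1\right) = -4$)
$k{\left(a \right)} = 40$ ($k{\left(a \right)} = - 2 \left(\left(3 - 4\right) - 19\right) = - 2 \left(-1 - 19\right) = \left(-2\right) \left(-20\right) = 40$)
$\left(1847 + 1094\right) + k{\left(31 \right)} = \left(1847 + 1094\right) + 40 = 2941 + 40 = 2981$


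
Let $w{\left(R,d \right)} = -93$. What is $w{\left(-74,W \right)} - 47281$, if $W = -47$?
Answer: $-47374$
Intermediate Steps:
$w{\left(-74,W \right)} - 47281 = -93 - 47281 = -47374$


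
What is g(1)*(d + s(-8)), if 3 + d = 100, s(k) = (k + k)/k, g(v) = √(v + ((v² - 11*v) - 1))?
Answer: 99*I*√10 ≈ 313.07*I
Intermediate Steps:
g(v) = √(-1 + v² - 10*v) (g(v) = √(v + (-1 + v² - 11*v)) = √(-1 + v² - 10*v))
s(k) = 2 (s(k) = (2*k)/k = 2)
d = 97 (d = -3 + 100 = 97)
g(1)*(d + s(-8)) = √(-1 + 1² - 10*1)*(97 + 2) = √(-1 + 1 - 10)*99 = √(-10)*99 = (I*√10)*99 = 99*I*√10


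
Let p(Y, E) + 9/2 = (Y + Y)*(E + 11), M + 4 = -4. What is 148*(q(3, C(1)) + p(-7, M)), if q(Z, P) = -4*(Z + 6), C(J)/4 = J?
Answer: -12210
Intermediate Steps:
M = -8 (M = -4 - 4 = -8)
C(J) = 4*J
q(Z, P) = -24 - 4*Z (q(Z, P) = -4*(6 + Z) = -24 - 4*Z)
p(Y, E) = -9/2 + 2*Y*(11 + E) (p(Y, E) = -9/2 + (Y + Y)*(E + 11) = -9/2 + (2*Y)*(11 + E) = -9/2 + 2*Y*(11 + E))
148*(q(3, C(1)) + p(-7, M)) = 148*((-24 - 4*3) + (-9/2 + 22*(-7) + 2*(-8)*(-7))) = 148*((-24 - 12) + (-9/2 - 154 + 112)) = 148*(-36 - 93/2) = 148*(-165/2) = -12210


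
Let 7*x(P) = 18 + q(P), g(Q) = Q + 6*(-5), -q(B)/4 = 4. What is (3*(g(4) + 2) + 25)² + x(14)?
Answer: 15465/7 ≈ 2209.3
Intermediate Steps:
q(B) = -16 (q(B) = -4*4 = -16)
g(Q) = -30 + Q (g(Q) = Q - 30 = -30 + Q)
x(P) = 2/7 (x(P) = (18 - 16)/7 = (⅐)*2 = 2/7)
(3*(g(4) + 2) + 25)² + x(14) = (3*((-30 + 4) + 2) + 25)² + 2/7 = (3*(-26 + 2) + 25)² + 2/7 = (3*(-24) + 25)² + 2/7 = (-72 + 25)² + 2/7 = (-47)² + 2/7 = 2209 + 2/7 = 15465/7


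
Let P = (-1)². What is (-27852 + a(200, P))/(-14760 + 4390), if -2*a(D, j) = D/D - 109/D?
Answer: 11140891/4148000 ≈ 2.6858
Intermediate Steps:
P = 1
a(D, j) = -½ + 109/(2*D) (a(D, j) = -(D/D - 109/D)/2 = -(1 - 109/D)/2 = -½ + 109/(2*D))
(-27852 + a(200, P))/(-14760 + 4390) = (-27852 + (½)*(109 - 1*200)/200)/(-14760 + 4390) = (-27852 + (½)*(1/200)*(109 - 200))/(-10370) = (-27852 + (½)*(1/200)*(-91))*(-1/10370) = (-27852 - 91/400)*(-1/10370) = -11140891/400*(-1/10370) = 11140891/4148000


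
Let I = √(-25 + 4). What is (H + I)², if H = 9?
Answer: (9 + I*√21)² ≈ 60.0 + 82.486*I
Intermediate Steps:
I = I*√21 (I = √(-21) = I*√21 ≈ 4.5826*I)
(H + I)² = (9 + I*√21)²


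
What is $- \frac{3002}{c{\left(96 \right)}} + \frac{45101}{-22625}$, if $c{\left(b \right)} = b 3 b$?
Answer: $- \frac{657436349}{312768000} \approx -2.102$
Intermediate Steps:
$c{\left(b \right)} = 3 b^{2}$ ($c{\left(b \right)} = 3 b b = 3 b^{2}$)
$- \frac{3002}{c{\left(96 \right)}} + \frac{45101}{-22625} = - \frac{3002}{3 \cdot 96^{2}} + \frac{45101}{-22625} = - \frac{3002}{3 \cdot 9216} + 45101 \left(- \frac{1}{22625}\right) = - \frac{3002}{27648} - \frac{45101}{22625} = \left(-3002\right) \frac{1}{27648} - \frac{45101}{22625} = - \frac{1501}{13824} - \frac{45101}{22625} = - \frac{657436349}{312768000}$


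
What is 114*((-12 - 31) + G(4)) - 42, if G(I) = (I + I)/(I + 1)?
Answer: -23808/5 ≈ -4761.6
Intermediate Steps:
G(I) = 2*I/(1 + I) (G(I) = (2*I)/(1 + I) = 2*I/(1 + I))
114*((-12 - 31) + G(4)) - 42 = 114*((-12 - 31) + 2*4/(1 + 4)) - 42 = 114*(-43 + 2*4/5) - 42 = 114*(-43 + 2*4*(⅕)) - 42 = 114*(-43 + 8/5) - 42 = 114*(-207/5) - 42 = -23598/5 - 42 = -23808/5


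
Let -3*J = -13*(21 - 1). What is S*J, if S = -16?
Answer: -4160/3 ≈ -1386.7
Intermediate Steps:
J = 260/3 (J = -(-13)*(21 - 1)/3 = -(-13)*20/3 = -⅓*(-260) = 260/3 ≈ 86.667)
S*J = -16*260/3 = -4160/3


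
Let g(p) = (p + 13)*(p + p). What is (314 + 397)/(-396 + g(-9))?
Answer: -79/52 ≈ -1.5192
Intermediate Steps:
g(p) = 2*p*(13 + p) (g(p) = (13 + p)*(2*p) = 2*p*(13 + p))
(314 + 397)/(-396 + g(-9)) = (314 + 397)/(-396 + 2*(-9)*(13 - 9)) = 711/(-396 + 2*(-9)*4) = 711/(-396 - 72) = 711/(-468) = 711*(-1/468) = -79/52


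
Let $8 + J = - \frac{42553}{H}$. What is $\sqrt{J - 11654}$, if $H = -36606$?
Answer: $\frac{i \sqrt{15625513395114}}{36606} \approx 107.99 i$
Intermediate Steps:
$J = - \frac{250295}{36606}$ ($J = -8 - \frac{42553}{-36606} = -8 - - \frac{42553}{36606} = -8 + \frac{42553}{36606} = - \frac{250295}{36606} \approx -6.8375$)
$\sqrt{J - 11654} = \sqrt{- \frac{250295}{36606} - 11654} = \sqrt{- \frac{426856619}{36606}} = \frac{i \sqrt{15625513395114}}{36606}$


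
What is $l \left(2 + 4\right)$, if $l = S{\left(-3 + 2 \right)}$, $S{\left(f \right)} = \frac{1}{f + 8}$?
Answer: $\frac{6}{7} \approx 0.85714$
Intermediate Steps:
$S{\left(f \right)} = \frac{1}{8 + f}$
$l = \frac{1}{7}$ ($l = \frac{1}{8 + \left(-3 + 2\right)} = \frac{1}{8 - 1} = \frac{1}{7} \approx 0.14286$)
$l \left(2 + 4\right) = \frac{2 + 4}{7} = \frac{1}{7} \cdot 6 = \frac{6}{7}$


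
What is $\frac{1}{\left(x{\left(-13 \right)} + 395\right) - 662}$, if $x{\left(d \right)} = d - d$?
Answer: $- \frac{1}{267} \approx -0.0037453$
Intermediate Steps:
$x{\left(d \right)} = 0$
$\frac{1}{\left(x{\left(-13 \right)} + 395\right) - 662} = \frac{1}{\left(0 + 395\right) - 662} = \frac{1}{395 - 662} = \frac{1}{-267} = - \frac{1}{267}$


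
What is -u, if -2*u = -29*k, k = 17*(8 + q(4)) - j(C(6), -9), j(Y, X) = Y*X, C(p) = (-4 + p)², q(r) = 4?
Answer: -3480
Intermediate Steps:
j(Y, X) = X*Y
k = 240 (k = 17*(8 + 4) - (-9)*(-4 + 6)² = 17*12 - (-9)*2² = 204 - (-9)*4 = 204 - 1*(-36) = 204 + 36 = 240)
u = 3480 (u = -(-29)*240/2 = -½*(-6960) = 3480)
-u = -1*3480 = -3480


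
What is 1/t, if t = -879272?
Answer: -1/879272 ≈ -1.1373e-6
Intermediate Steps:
1/t = 1/(-879272) = -1/879272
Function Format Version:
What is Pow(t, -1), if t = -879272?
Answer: Rational(-1, 879272) ≈ -1.1373e-6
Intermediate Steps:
Pow(t, -1) = Pow(-879272, -1) = Rational(-1, 879272)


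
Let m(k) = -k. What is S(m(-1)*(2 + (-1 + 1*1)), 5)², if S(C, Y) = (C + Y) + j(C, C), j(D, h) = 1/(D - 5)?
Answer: 400/9 ≈ 44.444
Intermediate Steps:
j(D, h) = 1/(-5 + D)
S(C, Y) = C + Y + 1/(-5 + C) (S(C, Y) = (C + Y) + 1/(-5 + C) = C + Y + 1/(-5 + C))
S(m(-1)*(2 + (-1 + 1*1)), 5)² = ((1 + (-5 + (-1*(-1))*(2 + (-1 + 1*1)))*((-1*(-1))*(2 + (-1 + 1*1)) + 5))/(-5 + (-1*(-1))*(2 + (-1 + 1*1))))² = ((1 + (-5 + 1*(2 + (-1 + 1)))*(1*(2 + (-1 + 1)) + 5))/(-5 + 1*(2 + (-1 + 1))))² = ((1 + (-5 + 1*(2 + 0))*(1*(2 + 0) + 5))/(-5 + 1*(2 + 0)))² = ((1 + (-5 + 1*2)*(1*2 + 5))/(-5 + 1*2))² = ((1 + (-5 + 2)*(2 + 5))/(-5 + 2))² = ((1 - 3*7)/(-3))² = (-(1 - 21)/3)² = (-⅓*(-20))² = (20/3)² = 400/9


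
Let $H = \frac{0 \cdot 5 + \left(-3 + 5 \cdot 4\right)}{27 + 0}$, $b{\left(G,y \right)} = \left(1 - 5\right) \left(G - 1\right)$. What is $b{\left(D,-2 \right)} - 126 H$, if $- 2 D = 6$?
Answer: $- \frac{190}{3} \approx -63.333$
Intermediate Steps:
$D = -3$ ($D = \left(- \frac{1}{2}\right) 6 = -3$)
$b{\left(G,y \right)} = 4 - 4 G$ ($b{\left(G,y \right)} = - 4 \left(-1 + G\right) = 4 - 4 G$)
$H = \frac{17}{27}$ ($H = \frac{0 + \left(-3 + 20\right)}{27} = \left(0 + 17\right) \frac{1}{27} = 17 \cdot \frac{1}{27} = \frac{17}{27} \approx 0.62963$)
$b{\left(D,-2 \right)} - 126 H = \left(4 - -12\right) - \frac{238}{3} = \left(4 + 12\right) - \frac{238}{3} = 16 - \frac{238}{3} = - \frac{190}{3}$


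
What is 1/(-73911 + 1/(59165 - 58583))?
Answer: -582/43016201 ≈ -1.3530e-5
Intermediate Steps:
1/(-73911 + 1/(59165 - 58583)) = 1/(-73911 + 1/582) = 1/(-43016201/582) = -582/43016201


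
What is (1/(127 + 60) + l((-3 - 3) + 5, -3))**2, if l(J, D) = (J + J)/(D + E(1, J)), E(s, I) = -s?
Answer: 35721/139876 ≈ 0.25538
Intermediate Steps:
l(J, D) = 2*J/(-1 + D) (l(J, D) = (J + J)/(D - 1*1) = (2*J)/(D - 1) = (2*J)/(-1 + D) = 2*J/(-1 + D))
(1/(127 + 60) + l((-3 - 3) + 5, -3))**2 = (1/(127 + 60) + 2*((-3 - 3) + 5)/(-1 - 3))**2 = (1/187 + 2*(-6 + 5)/(-4))**2 = (1/187 + 2*(-1)*(-1/4))**2 = (1/187 + 1/2)**2 = (189/374)**2 = 35721/139876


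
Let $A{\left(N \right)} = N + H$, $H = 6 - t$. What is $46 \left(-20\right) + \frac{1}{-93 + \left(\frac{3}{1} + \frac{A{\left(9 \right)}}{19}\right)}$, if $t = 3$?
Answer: $- \frac{1562179}{1698} \approx -920.01$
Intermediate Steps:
$H = 3$ ($H = 6 - 3 = 3$)
$A{\left(N \right)} = 3 + N$ ($A{\left(N \right)} = N + 3 = 3 + N$)
$46 \left(-20\right) + \frac{1}{-93 + \left(\frac{3}{1} + \frac{A{\left(9 \right)}}{19}\right)} = 46 \left(-20\right) + \frac{1}{-93 + \left(\frac{3}{1} + \frac{3 + 9}{19}\right)} = -920 + \frac{1}{-93 + \left(3 \cdot 1 + 12 \cdot \frac{1}{19}\right)} = -920 + \frac{1}{-93 + \left(3 + \frac{12}{19}\right)} = -920 + \frac{1}{-93 + \frac{69}{19}} = -920 + \frac{1}{- \frac{1698}{19}} = -920 - \frac{19}{1698} = - \frac{1562179}{1698}$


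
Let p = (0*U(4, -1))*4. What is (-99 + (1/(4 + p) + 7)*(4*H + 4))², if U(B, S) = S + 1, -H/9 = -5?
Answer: 1525225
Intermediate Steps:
H = 45 (H = -9*(-5) = 45)
U(B, S) = 1 + S
p = 0 (p = (0*(1 - 1))*4 = (0*0)*4 = 0*4 = 0)
(-99 + (1/(4 + p) + 7)*(4*H + 4))² = (-99 + (1/(4 + 0) + 7)*(4*45 + 4))² = (-99 + (1/4 + 7)*(180 + 4))² = (-99 + (¼ + 7)*184)² = (-99 + (29/4)*184)² = (-99 + 1334)² = 1235² = 1525225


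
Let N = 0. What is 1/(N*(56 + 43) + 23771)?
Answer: 1/23771 ≈ 4.2068e-5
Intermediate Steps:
1/(N*(56 + 43) + 23771) = 1/(0*(56 + 43) + 23771) = 1/(0*99 + 23771) = 1/(0 + 23771) = 1/23771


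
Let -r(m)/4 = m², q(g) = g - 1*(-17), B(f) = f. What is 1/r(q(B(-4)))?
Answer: -1/676 ≈ -0.0014793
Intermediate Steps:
q(g) = 17 + g (q(g) = g + 17 = 17 + g)
r(m) = -4*m²
1/r(q(B(-4))) = 1/(-4*(17 - 4)²) = 1/(-4*13²) = 1/(-4*169) = 1/(-676) = -1/676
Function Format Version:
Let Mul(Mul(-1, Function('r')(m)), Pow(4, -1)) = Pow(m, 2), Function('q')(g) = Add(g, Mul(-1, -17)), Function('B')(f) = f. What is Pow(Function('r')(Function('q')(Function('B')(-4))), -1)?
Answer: Rational(-1, 676) ≈ -0.0014793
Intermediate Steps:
Function('q')(g) = Add(17, g) (Function('q')(g) = Add(g, 17) = Add(17, g))
Function('r')(m) = Mul(-4, Pow(m, 2))
Pow(Function('r')(Function('q')(Function('B')(-4))), -1) = Pow(Mul(-4, Pow(Add(17, -4), 2)), -1) = Pow(Mul(-4, Pow(13, 2)), -1) = Pow(Mul(-4, 169), -1) = Pow(-676, -1) = Rational(-1, 676)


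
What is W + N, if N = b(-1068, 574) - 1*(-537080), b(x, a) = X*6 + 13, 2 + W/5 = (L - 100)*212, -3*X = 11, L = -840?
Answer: -459339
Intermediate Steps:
X = -11/3 (X = -1/3*11 = -11/3 ≈ -3.6667)
W = -996410 (W = -10 + 5*((-840 - 100)*212) = -10 + 5*(-940*212) = -10 + 5*(-199280) = -10 - 996400 = -996410)
b(x, a) = -9 (b(x, a) = -11/3*6 + 13 = -22 + 13 = -9)
N = 537071 (N = -9 - 1*(-537080) = -9 + 537080 = 537071)
W + N = -996410 + 537071 = -459339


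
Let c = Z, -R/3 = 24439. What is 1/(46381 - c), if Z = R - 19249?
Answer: 1/138947 ≈ 7.1970e-6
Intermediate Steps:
R = -73317 (R = -3*24439 = -73317)
Z = -92566 (Z = -73317 - 19249 = -92566)
c = -92566
1/(46381 - c) = 1/(46381 - 1*(-92566)) = 1/(46381 + 92566) = 1/138947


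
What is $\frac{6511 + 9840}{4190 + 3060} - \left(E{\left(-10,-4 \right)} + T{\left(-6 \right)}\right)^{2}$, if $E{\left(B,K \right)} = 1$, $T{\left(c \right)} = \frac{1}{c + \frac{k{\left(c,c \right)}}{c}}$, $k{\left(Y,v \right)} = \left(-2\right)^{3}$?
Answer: $\frac{1163773}{710500} \approx 1.638$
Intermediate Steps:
$k{\left(Y,v \right)} = -8$
$T{\left(c \right)} = \frac{1}{c - \frac{8}{c}}$
$\frac{6511 + 9840}{4190 + 3060} - \left(E{\left(-10,-4 \right)} + T{\left(-6 \right)}\right)^{2} = \frac{6511 + 9840}{4190 + 3060} - \left(1 - \frac{6}{-8 + \left(-6\right)^{2}}\right)^{2} = \frac{16351}{7250} - \left(1 - \frac{6}{-8 + 36}\right)^{2} = 16351 \cdot \frac{1}{7250} - \left(1 - \frac{6}{28}\right)^{2} = \frac{16351}{7250} - \left(1 - \frac{3}{14}\right)^{2} = \frac{16351}{7250} - \left(\frac{11}{14}\right)^{2} = \frac{16351}{7250} - \frac{121}{196} = \frac{1163773}{710500}$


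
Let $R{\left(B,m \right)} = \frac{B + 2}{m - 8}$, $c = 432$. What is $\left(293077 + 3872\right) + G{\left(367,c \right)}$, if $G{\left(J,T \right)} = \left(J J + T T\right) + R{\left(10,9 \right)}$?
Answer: $618274$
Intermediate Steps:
$R{\left(B,m \right)} = \frac{2 + B}{-8 + m}$
$G{\left(J,T \right)} = 12 + J^{2} + T^{2}$ ($G{\left(J,T \right)} = \left(J J + T T\right) + \frac{2 + 10}{-8 + 9} = \left(J^{2} + T^{2}\right) + 1^{-1} \cdot 12 = \left(J^{2} + T^{2}\right) + 1 \cdot 12 = \left(J^{2} + T^{2}\right) + 12 = 12 + J^{2} + T^{2}$)
$\left(293077 + 3872\right) + G{\left(367,c \right)} = \left(293077 + 3872\right) + \left(12 + 367^{2} + 432^{2}\right) = 296949 + \left(12 + 134689 + 186624\right) = 296949 + 321325 = 618274$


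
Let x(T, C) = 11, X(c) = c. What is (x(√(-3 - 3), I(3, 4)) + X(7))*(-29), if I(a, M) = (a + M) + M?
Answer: -522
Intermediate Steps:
I(a, M) = a + 2*M (I(a, M) = (M + a) + M = a + 2*M)
(x(√(-3 - 3), I(3, 4)) + X(7))*(-29) = (11 + 7)*(-29) = 18*(-29) = -522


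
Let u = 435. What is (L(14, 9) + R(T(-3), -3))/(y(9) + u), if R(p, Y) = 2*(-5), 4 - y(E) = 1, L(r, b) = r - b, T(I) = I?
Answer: -5/438 ≈ -0.011416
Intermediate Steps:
y(E) = 3 (y(E) = 4 - 1*1 = 4 - 1 = 3)
R(p, Y) = -10
(L(14, 9) + R(T(-3), -3))/(y(9) + u) = ((14 - 1*9) - 10)/(3 + 435) = ((14 - 9) - 10)/438 = (5 - 10)*(1/438) = -5*1/438 = -5/438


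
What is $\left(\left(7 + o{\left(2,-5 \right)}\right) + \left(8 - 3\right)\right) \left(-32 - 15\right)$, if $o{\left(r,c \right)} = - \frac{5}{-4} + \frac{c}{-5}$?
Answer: $- \frac{2679}{4} \approx -669.75$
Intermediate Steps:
$o{\left(r,c \right)} = \frac{5}{4} - \frac{c}{5}$ ($o{\left(r,c \right)} = \left(-5\right) \left(- \frac{1}{4}\right) + c \left(- \frac{1}{5}\right) = \frac{5}{4} - \frac{c}{5}$)
$\left(\left(7 + o{\left(2,-5 \right)}\right) + \left(8 - 3\right)\right) \left(-32 - 15\right) = \left(\left(7 + \left(\frac{5}{4} - -1\right)\right) + \left(8 - 3\right)\right) \left(-32 - 15\right) = \left(\left(7 + \left(\frac{5}{4} + 1\right)\right) + \left(8 - 3\right)\right) \left(-47\right) = \left(\left(7 + \frac{9}{4}\right) + 5\right) \left(-47\right) = \left(\frac{37}{4} + 5\right) \left(-47\right) = \frac{57}{4} \left(-47\right) = - \frac{2679}{4}$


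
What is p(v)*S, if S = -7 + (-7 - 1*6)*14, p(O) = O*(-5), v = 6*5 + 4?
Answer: 32130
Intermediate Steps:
v = 34 (v = 30 + 4 = 34)
p(O) = -5*O
S = -189 (S = -7 + (-7 - 6)*14 = -7 - 13*14 = -7 - 182 = -189)
p(v)*S = -5*34*(-189) = -170*(-189) = 32130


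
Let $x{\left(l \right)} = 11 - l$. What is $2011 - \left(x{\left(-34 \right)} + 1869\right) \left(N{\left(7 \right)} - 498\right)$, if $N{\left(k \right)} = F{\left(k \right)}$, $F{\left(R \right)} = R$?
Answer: $941785$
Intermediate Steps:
$N{\left(k \right)} = k$
$2011 - \left(x{\left(-34 \right)} + 1869\right) \left(N{\left(7 \right)} - 498\right) = 2011 - \left(\left(11 - -34\right) + 1869\right) \left(7 - 498\right) = 2011 - \left(\left(11 + 34\right) + 1869\right) \left(-491\right) = 2011 - \left(45 + 1869\right) \left(-491\right) = 2011 - 1914 \left(-491\right) = 2011 - -939774 = 2011 + 939774 = 941785$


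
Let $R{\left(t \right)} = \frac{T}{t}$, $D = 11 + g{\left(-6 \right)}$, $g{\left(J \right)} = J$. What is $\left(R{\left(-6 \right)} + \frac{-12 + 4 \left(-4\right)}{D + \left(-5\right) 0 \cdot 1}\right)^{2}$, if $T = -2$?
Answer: $\frac{6241}{225} \approx 27.738$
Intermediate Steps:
$D = 5$ ($D = 11 - 6 = 5$)
$R{\left(t \right)} = - \frac{2}{t}$
$\left(R{\left(-6 \right)} + \frac{-12 + 4 \left(-4\right)}{D + \left(-5\right) 0 \cdot 1}\right)^{2} = \left(- \frac{2}{-6} + \frac{-12 + 4 \left(-4\right)}{5 + \left(-5\right) 0 \cdot 1}\right)^{2} = \left(\left(-2\right) \left(- \frac{1}{6}\right) + \frac{-12 - 16}{5 + 0 \cdot 1}\right)^{2} = \left(\frac{1}{3} - \frac{28}{5 + 0}\right)^{2} = \left(\frac{1}{3} - \frac{28}{5}\right)^{2} = \left(- \frac{79}{15}\right)^{2} = \frac{6241}{225}$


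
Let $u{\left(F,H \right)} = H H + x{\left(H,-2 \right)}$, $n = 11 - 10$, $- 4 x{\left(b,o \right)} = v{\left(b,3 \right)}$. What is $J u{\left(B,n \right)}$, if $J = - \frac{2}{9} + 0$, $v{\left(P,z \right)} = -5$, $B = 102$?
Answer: $- \frac{1}{2} \approx -0.5$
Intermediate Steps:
$x{\left(b,o \right)} = \frac{5}{4}$ ($x{\left(b,o \right)} = \left(- \frac{1}{4}\right) \left(-5\right) = \frac{5}{4}$)
$n = 1$
$u{\left(F,H \right)} = \frac{5}{4} + H^{2}$ ($u{\left(F,H \right)} = H H + \frac{5}{4} = H^{2} + \frac{5}{4} = \frac{5}{4} + H^{2}$)
$J = - \frac{2}{9}$ ($J = \left(-2\right) \frac{1}{9} + 0 = - \frac{2}{9} + 0 = - \frac{2}{9} \approx -0.22222$)
$J u{\left(B,n \right)} = - \frac{2 \left(\frac{5}{4} + 1^{2}\right)}{9} = - \frac{2 \left(\frac{5}{4} + 1\right)}{9} = \left(- \frac{2}{9}\right) \frac{9}{4} = - \frac{1}{2}$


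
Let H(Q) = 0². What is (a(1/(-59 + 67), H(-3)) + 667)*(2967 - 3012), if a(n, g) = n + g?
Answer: -240165/8 ≈ -30021.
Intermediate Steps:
H(Q) = 0
a(n, g) = g + n
(a(1/(-59 + 67), H(-3)) + 667)*(2967 - 3012) = ((0 + 1/(-59 + 67)) + 667)*(2967 - 3012) = ((0 + 1/8) + 667)*(-45) = ((0 + ⅛) + 667)*(-45) = (⅛ + 667)*(-45) = (5337/8)*(-45) = -240165/8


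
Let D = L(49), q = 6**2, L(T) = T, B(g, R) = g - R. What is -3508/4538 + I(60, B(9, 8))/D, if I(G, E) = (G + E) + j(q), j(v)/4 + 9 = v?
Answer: 297515/111181 ≈ 2.6760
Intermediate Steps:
q = 36
D = 49
j(v) = -36 + 4*v
I(G, E) = 108 + E + G (I(G, E) = (G + E) + (-36 + 4*36) = (E + G) + (-36 + 144) = (E + G) + 108 = 108 + E + G)
-3508/4538 + I(60, B(9, 8))/D = -3508/4538 + (108 + (9 - 1*8) + 60)/49 = -3508*1/4538 + (108 + (9 - 8) + 60)*(1/49) = -1754/2269 + (108 + 1 + 60)*(1/49) = -1754/2269 + 169*(1/49) = -1754/2269 + 169/49 = 297515/111181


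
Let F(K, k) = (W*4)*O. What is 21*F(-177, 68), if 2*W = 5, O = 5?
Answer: 1050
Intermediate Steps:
W = 5/2 (W = (½)*5 = 5/2 ≈ 2.5000)
F(K, k) = 50 (F(K, k) = ((5/2)*4)*5 = 10*5 = 50)
21*F(-177, 68) = 21*50 = 1050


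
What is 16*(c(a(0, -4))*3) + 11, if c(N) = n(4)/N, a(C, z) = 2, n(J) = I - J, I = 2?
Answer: -37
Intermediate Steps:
n(J) = 2 - J
c(N) = -2/N (c(N) = (2 - 1*4)/N = (2 - 4)/N = -2/N)
16*(c(a(0, -4))*3) + 11 = 16*(-2/2*3) + 11 = 16*(-2*1/2*3) + 11 = 16*(-1*3) + 11 = 16*(-3) + 11 = -48 + 11 = -37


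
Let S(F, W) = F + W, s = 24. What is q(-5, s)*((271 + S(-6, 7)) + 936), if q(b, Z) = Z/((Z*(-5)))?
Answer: -1208/5 ≈ -241.60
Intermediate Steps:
q(b, Z) = -⅕ (q(b, Z) = Z/((-5*Z)) = Z*(-1/(5*Z)) = -⅕)
q(-5, s)*((271 + S(-6, 7)) + 936) = -((271 + (-6 + 7)) + 936)/5 = -((271 + 1) + 936)/5 = -(272 + 936)/5 = -⅕*1208 = -1208/5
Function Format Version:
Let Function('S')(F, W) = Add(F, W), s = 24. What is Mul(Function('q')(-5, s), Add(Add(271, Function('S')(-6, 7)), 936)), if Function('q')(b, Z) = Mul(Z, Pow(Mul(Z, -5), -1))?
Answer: Rational(-1208, 5) ≈ -241.60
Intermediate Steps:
Function('q')(b, Z) = Rational(-1, 5) (Function('q')(b, Z) = Mul(Z, Pow(Mul(-5, Z), -1)) = Mul(Z, Mul(Rational(-1, 5), Pow(Z, -1))) = Rational(-1, 5))
Mul(Function('q')(-5, s), Add(Add(271, Function('S')(-6, 7)), 936)) = Mul(Rational(-1, 5), Add(Add(271, Add(-6, 7)), 936)) = Mul(Rational(-1, 5), Add(Add(271, 1), 936)) = Mul(Rational(-1, 5), Add(272, 936)) = Mul(Rational(-1, 5), 1208) = Rational(-1208, 5)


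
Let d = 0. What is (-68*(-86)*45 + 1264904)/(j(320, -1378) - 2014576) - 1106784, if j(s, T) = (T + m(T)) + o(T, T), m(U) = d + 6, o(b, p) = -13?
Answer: -2231234907488/2015961 ≈ -1.1068e+6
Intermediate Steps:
m(U) = 6 (m(U) = 0 + 6 = 6)
j(s, T) = -7 + T (j(s, T) = (T + 6) - 13 = (6 + T) - 13 = -7 + T)
(-68*(-86)*45 + 1264904)/(j(320, -1378) - 2014576) - 1106784 = (-68*(-86)*45 + 1264904)/((-7 - 1378) - 2014576) - 1106784 = (5848*45 + 1264904)/(-1385 - 2014576) - 1106784 = (263160 + 1264904)/(-2015961) - 1106784 = 1528064*(-1/2015961) - 1106784 = -1528064/2015961 - 1106784 = -2231234907488/2015961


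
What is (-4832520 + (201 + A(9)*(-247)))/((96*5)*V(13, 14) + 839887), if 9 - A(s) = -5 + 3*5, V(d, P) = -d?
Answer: -4832072/833647 ≈ -5.7963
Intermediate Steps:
A(s) = -1 (A(s) = 9 - (-5 + 3*5) = 9 - (-5 + 15) = 9 - 1*10 = 9 - 10 = -1)
(-4832520 + (201 + A(9)*(-247)))/((96*5)*V(13, 14) + 839887) = (-4832520 + (201 - 1*(-247)))/((96*5)*(-1*13) + 839887) = (-4832520 + (201 + 247))/(480*(-13) + 839887) = (-4832520 + 448)/(-6240 + 839887) = -4832072/833647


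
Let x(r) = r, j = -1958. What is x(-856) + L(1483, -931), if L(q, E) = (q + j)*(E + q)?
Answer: -263056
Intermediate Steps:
L(q, E) = (-1958 + q)*(E + q) (L(q, E) = (q - 1958)*(E + q) = (-1958 + q)*(E + q))
x(-856) + L(1483, -931) = -856 + (1483² - 1958*(-931) - 1958*1483 - 931*1483) = -856 + (2199289 + 1822898 - 2903714 - 1380673) = -856 - 262200 = -263056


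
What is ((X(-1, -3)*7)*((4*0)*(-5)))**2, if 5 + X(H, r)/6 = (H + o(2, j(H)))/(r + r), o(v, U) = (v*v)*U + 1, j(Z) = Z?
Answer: 0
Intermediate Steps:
o(v, U) = 1 + U*v**2 (o(v, U) = v**2*U + 1 = U*v**2 + 1 = 1 + U*v**2)
X(H, r) = -30 + 3*(1 + 5*H)/r (X(H, r) = -30 + 6*((H + (1 + H*2**2))/(r + r)) = -30 + 6*((H + (1 + H*4))/((2*r))) = -30 + 6*((H + (1 + 4*H))*(1/(2*r))) = -30 + 6*((1 + 5*H)*(1/(2*r))) = -30 + 6*((1 + 5*H)/(2*r)) = -30 + 3*(1 + 5*H)/r)
((X(-1, -3)*7)*((4*0)*(-5)))**2 = (((3*(1 - 10*(-3) + 5*(-1))/(-3))*7)*((4*0)*(-5)))**2 = (((3*(-1/3)*(1 + 30 - 5))*7)*(0*(-5)))**2 = (((3*(-1/3)*26)*7)*0)**2 = (-26*7*0)**2 = (-182*0)**2 = 0**2 = 0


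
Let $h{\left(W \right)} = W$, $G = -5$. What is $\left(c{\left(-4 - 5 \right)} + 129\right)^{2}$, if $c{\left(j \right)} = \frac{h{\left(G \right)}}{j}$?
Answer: $\frac{1359556}{81} \approx 16785.0$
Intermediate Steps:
$c{\left(j \right)} = - \frac{5}{j}$
$\left(c{\left(-4 - 5 \right)} + 129\right)^{2} = \left(- \frac{5}{-4 - 5} + 129\right)^{2} = \left(- \frac{5}{-9} + 129\right)^{2} = \left(\left(-5\right) \left(- \frac{1}{9}\right) + 129\right)^{2} = \left(\frac{5}{9} + 129\right)^{2} = \left(\frac{1166}{9}\right)^{2} = \frac{1359556}{81}$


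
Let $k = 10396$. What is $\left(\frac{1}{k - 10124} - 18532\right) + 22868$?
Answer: $\frac{1179393}{272} \approx 4336.0$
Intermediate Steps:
$\left(\frac{1}{k - 10124} - 18532\right) + 22868 = \left(\frac{1}{10396 - 10124} - 18532\right) + 22868 = \left(\frac{1}{272} - 18532\right) + 22868 = - \frac{5040703}{272} + 22868 = \frac{1179393}{272}$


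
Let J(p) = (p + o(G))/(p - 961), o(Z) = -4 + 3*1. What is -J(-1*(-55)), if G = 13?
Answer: 9/151 ≈ 0.059603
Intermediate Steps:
o(Z) = -1 (o(Z) = -4 + 3 = -1)
J(p) = (-1 + p)/(-961 + p) (J(p) = (p - 1)/(p - 961) = (-1 + p)/(-961 + p))
-J(-1*(-55)) = -(-1 - 1*(-55))/(-961 - 1*(-55)) = -(-1 + 55)/(-961 + 55) = -54/(-906) = -(-1)*54/906 = -1*(-9/151) = 9/151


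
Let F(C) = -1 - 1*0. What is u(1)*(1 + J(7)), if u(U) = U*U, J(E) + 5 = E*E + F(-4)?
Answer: 44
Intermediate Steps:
F(C) = -1 (F(C) = -1 + 0 = -1)
J(E) = -6 + E**2 (J(E) = -5 + (E*E - 1) = -5 + (E**2 - 1) = -5 + (-1 + E**2) = -6 + E**2)
u(U) = U**2
u(1)*(1 + J(7)) = 1**2*(1 + (-6 + 7**2)) = 1*(1 + (-6 + 49)) = 1*(1 + 43) = 1*44 = 44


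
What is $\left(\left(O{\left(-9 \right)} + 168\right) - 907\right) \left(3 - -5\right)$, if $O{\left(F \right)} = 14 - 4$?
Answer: $-5832$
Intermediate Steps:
$O{\left(F \right)} = 10$
$\left(\left(O{\left(-9 \right)} + 168\right) - 907\right) \left(3 - -5\right) = \left(\left(10 + 168\right) - 907\right) \left(3 - -5\right) = \left(178 - 907\right) \left(3 + 5\right) = \left(-729\right) 8 = -5832$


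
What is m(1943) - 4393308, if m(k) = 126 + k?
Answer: -4391239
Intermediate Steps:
m(1943) - 4393308 = (126 + 1943) - 4393308 = 2069 - 4393308 = -4391239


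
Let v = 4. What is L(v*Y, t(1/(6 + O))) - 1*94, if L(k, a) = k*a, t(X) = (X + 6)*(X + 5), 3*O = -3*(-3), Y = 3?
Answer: 7582/27 ≈ 280.81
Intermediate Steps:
O = 3 (O = (-3*(-3))/3 = (⅓)*9 = 3)
t(X) = (5 + X)*(6 + X) (t(X) = (6 + X)*(5 + X) = (5 + X)*(6 + X))
L(k, a) = a*k
L(v*Y, t(1/(6 + O))) - 1*94 = (30 + (1/(6 + 3))² + 11/(6 + 3))*(4*3) - 1*94 = (30 + (1/9)² + 11/9)*12 - 94 = (30 + (⅑)² + 11*(⅑))*12 - 94 = (30 + 1/81 + 11/9)*12 - 94 = (2530/81)*12 - 94 = 10120/27 - 94 = 7582/27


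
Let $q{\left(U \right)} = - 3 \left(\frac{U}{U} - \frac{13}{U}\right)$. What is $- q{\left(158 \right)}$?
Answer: $\frac{435}{158} \approx 2.7532$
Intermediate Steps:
$q{\left(U \right)} = -3 + \frac{39}{U}$ ($q{\left(U \right)} = - 3 \left(1 - \frac{13}{U}\right) = -3 + \frac{39}{U}$)
$- q{\left(158 \right)} = - (-3 + \frac{39}{158}) = \left(-1\right) \left(- \frac{435}{158}\right) = \frac{435}{158}$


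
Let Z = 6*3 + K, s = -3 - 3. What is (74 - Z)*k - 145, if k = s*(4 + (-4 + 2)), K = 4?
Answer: -769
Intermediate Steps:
s = -6
k = -12 (k = -6*(4 + (-4 + 2)) = -6*(4 - 2) = -6*2 = -12)
Z = 22 (Z = 6*3 + 4 = 18 + 4 = 22)
(74 - Z)*k - 145 = (74 - 1*22)*(-12) - 145 = (74 - 22)*(-12) - 145 = 52*(-12) - 145 = -624 - 145 = -769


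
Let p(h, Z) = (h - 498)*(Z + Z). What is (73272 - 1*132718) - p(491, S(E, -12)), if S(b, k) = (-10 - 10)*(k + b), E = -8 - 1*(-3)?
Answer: -54686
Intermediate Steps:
E = -5 (E = -8 + 3 = -5)
S(b, k) = -20*b - 20*k (S(b, k) = -20*(b + k) = -20*b - 20*k)
p(h, Z) = 2*Z*(-498 + h) (p(h, Z) = (-498 + h)*(2*Z) = 2*Z*(-498 + h))
(73272 - 1*132718) - p(491, S(E, -12)) = (73272 - 1*132718) - 2*(-20*(-5) - 20*(-12))*(-498 + 491) = (73272 - 132718) - 2*(100 + 240)*(-7) = -59446 - 2*340*(-7) = -59446 - 1*(-4760) = -59446 + 4760 = -54686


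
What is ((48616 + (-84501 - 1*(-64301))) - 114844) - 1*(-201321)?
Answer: 114893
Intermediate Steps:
((48616 + (-84501 - 1*(-64301))) - 114844) - 1*(-201321) = ((48616 + (-84501 + 64301)) - 114844) + 201321 = ((48616 - 20200) - 114844) + 201321 = (28416 - 114844) + 201321 = -86428 + 201321 = 114893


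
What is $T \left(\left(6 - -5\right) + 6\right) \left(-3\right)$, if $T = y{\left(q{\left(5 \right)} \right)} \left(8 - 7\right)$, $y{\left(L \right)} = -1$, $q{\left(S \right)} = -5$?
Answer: $51$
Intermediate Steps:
$T = -1$ ($T = - (8 - 7) = \left(-1\right) 1 = -1$)
$T \left(\left(6 - -5\right) + 6\right) \left(-3\right) = - \left(\left(6 - -5\right) + 6\right) \left(-3\right) = - \left(\left(6 + 5\right) + 6\right) \left(-3\right) = - \left(11 + 6\right) \left(-3\right) = - 17 \left(-3\right) = \left(-1\right) \left(-51\right) = 51$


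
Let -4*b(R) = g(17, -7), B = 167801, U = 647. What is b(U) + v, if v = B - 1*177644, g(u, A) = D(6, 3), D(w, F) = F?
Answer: -39375/4 ≈ -9843.8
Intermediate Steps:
g(u, A) = 3
b(R) = -¾ (b(R) = -¼*3 = -¾)
v = -9843 (v = 167801 - 1*177644 = 167801 - 177644 = -9843)
b(U) + v = -¾ - 9843 = -39375/4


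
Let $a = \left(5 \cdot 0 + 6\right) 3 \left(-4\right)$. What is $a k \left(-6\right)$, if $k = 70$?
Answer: $30240$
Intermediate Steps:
$a = -72$ ($a = \left(0 + 6\right) 3 \left(-4\right) = 6 \cdot 3 \left(-4\right) = 18 \left(-4\right) = -72$)
$a k \left(-6\right) = \left(-72\right) 70 \left(-6\right) = \left(-5040\right) \left(-6\right) = 30240$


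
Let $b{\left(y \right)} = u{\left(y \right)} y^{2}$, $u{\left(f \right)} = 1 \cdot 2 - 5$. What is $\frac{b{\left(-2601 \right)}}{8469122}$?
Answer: $- \frac{20295603}{8469122} \approx -2.3964$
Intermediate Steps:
$u{\left(f \right)} = -3$ ($u{\left(f \right)} = 2 - 5 = -3$)
$b{\left(y \right)} = - 3 y^{2}$
$\frac{b{\left(-2601 \right)}}{8469122} = \frac{\left(-3\right) \left(-2601\right)^{2}}{8469122} = \left(-3\right) 6765201 \cdot \frac{1}{8469122} = \left(-20295603\right) \frac{1}{8469122} = - \frac{20295603}{8469122}$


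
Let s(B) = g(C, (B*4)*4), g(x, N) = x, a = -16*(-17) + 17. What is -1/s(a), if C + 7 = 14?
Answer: -1/7 ≈ -0.14286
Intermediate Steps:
a = 289 (a = 272 + 17 = 289)
C = 7 (C = -7 + 14 = 7)
s(B) = 7
-1/s(a) = -1/7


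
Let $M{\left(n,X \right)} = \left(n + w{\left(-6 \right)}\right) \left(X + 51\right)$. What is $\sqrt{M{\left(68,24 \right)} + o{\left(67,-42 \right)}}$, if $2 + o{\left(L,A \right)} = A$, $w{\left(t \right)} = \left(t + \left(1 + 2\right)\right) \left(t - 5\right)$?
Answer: $\sqrt{7531} \approx 86.781$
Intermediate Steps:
$w{\left(t \right)} = \left(-5 + t\right) \left(3 + t\right)$ ($w{\left(t \right)} = \left(t + 3\right) \left(-5 + t\right) = \left(3 + t\right) \left(-5 + t\right) = \left(-5 + t\right) \left(3 + t\right)$)
$M{\left(n,X \right)} = \left(33 + n\right) \left(51 + X\right)$ ($M{\left(n,X \right)} = \left(n - \left(3 - 36\right)\right) \left(X + 51\right) = \left(n + \left(-15 + 36 + 12\right)\right) \left(51 + X\right) = \left(n + 33\right) \left(51 + X\right) = \left(33 + n\right) \left(51 + X\right)$)
$o{\left(L,A \right)} = -2 + A$
$\sqrt{M{\left(68,24 \right)} + o{\left(67,-42 \right)}} = \sqrt{\left(1683 + 33 \cdot 24 + 51 \cdot 68 + 24 \cdot 68\right) - 44} = \sqrt{\left(1683 + 792 + 3468 + 1632\right) - 44} = \sqrt{7575 - 44} = \sqrt{7531}$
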